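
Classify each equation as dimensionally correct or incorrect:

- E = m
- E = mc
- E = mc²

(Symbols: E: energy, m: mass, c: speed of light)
Dimensionally correct: E = mc²
Dimensionally incorrect: E = m, E = mc
Ordered (correct first, then incorrect): E = mc², E = m, E = mc

- E = m: LHS [L^2 M T^-2], RHS [M] → incorrect ✗
- E = mc: LHS [L^2 M T^-2], RHS [L M T^-1] → incorrect ✗
- E = mc²: LHS [L^2 M T^-2], RHS [L^2 M T^-2] → correct ✓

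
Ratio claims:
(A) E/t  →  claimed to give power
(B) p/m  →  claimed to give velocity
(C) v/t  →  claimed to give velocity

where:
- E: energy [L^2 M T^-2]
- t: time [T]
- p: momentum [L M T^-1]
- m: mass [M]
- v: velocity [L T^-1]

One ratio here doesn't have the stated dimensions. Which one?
(C) v/t does not give velocity

(A) E/t: [L^2 M T^-3] = power [L^2 M T^-3] ✓
(B) p/m: [L T^-1] = velocity [L T^-1] ✓
(C) v/t: [L T^-2] ≠ velocity [L T^-1] ✗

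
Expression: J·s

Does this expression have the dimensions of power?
No

The expression J·s has dimensions [L^2 M T^-1], but power has dimensions [L^2 M T^-3].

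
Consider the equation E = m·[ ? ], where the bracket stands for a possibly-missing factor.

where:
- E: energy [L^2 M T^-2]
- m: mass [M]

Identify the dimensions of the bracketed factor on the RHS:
[L^2 T^-2] — velocity squared (e.g. v²)

E has dimensions [L^2 M T^-2]; m has dimensions [M].
The bracketed factor must supply [L^2 M T^-2] / [M] = [L^2 T^-2].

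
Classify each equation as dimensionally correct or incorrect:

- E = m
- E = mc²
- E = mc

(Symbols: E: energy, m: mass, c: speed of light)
Dimensionally correct: E = mc²
Dimensionally incorrect: E = m, E = mc
Ordered (correct first, then incorrect): E = mc², E = m, E = mc

- E = m: LHS [L^2 M T^-2], RHS [M] → incorrect ✗
- E = mc²: LHS [L^2 M T^-2], RHS [L^2 M T^-2] → correct ✓
- E = mc: LHS [L^2 M T^-2], RHS [L M T^-1] → incorrect ✗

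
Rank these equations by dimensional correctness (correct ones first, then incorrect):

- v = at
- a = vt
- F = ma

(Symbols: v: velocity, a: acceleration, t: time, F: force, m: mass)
Dimensionally correct: v = at, F = ma
Dimensionally incorrect: a = vt
Ordered (correct first, then incorrect): v = at, F = ma, a = vt

- v = at: LHS [L T^-1], RHS [L T^-1] → correct ✓
- a = vt: LHS [L T^-2], RHS [L] → incorrect ✗
- F = ma: LHS [L M T^-2], RHS [L M T^-2] → correct ✓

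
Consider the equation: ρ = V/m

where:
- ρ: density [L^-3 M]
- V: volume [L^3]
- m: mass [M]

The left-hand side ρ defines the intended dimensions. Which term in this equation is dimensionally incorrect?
The right-hand side term V/m

ρ has dimensions [L^-3 M], but V/m has dimensions [L^3 M^-1], so the term V/m is dimensionally wrong for ρ.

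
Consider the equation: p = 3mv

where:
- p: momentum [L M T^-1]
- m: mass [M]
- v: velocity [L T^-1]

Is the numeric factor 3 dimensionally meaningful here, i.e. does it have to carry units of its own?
No

p has dimensions [L M T^-1] and mv already has dimensions [L M T^-1], so the equation balances without 3 contributing any dimensions. 3 is a pure (dimensionless) number; changing or removing it would not affect dimensional consistency.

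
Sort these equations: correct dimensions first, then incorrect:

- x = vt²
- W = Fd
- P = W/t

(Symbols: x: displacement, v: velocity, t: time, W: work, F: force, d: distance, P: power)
Dimensionally correct: W = Fd, P = W/t
Dimensionally incorrect: x = vt²
Ordered (correct first, then incorrect): W = Fd, P = W/t, x = vt²

- x = vt²: LHS [L], RHS [L T] → incorrect ✗
- W = Fd: LHS [L^2 M T^-2], RHS [L^2 M T^-2] → correct ✓
- P = W/t: LHS [L^2 M T^-3], RHS [L^2 M T^-3] → correct ✓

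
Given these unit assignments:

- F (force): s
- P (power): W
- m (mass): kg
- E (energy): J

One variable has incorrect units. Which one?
F

The variable F (force) should have units N, not s.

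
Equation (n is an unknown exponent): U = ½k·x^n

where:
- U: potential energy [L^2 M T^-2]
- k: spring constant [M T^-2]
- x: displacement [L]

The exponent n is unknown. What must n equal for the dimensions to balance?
n = 2

U has dimensions [L^2 M T^-2]; x has dimensions [L].
The rest of the RHS has dimensions [M T^-2], so x^n must supply [L^2].
With n = 2: ½k·x^2 has dimensions [L^2 M T^-2], matching the LHS ✓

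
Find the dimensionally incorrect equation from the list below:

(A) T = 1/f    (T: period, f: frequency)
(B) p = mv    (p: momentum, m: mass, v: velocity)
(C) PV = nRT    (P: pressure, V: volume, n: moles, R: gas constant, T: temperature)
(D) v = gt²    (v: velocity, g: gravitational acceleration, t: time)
(D) v = gt²

The equation (D) v = gt² is dimensionally incorrect.

LHS (v): [L T^-1]
RHS (gt²): [L] ✗

The dimensions do not match. The other three equations balance.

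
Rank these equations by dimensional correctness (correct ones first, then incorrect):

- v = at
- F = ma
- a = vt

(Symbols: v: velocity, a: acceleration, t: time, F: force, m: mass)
Dimensionally correct: v = at, F = ma
Dimensionally incorrect: a = vt
Ordered (correct first, then incorrect): v = at, F = ma, a = vt

- v = at: LHS [L T^-1], RHS [L T^-1] → correct ✓
- F = ma: LHS [L M T^-2], RHS [L M T^-2] → correct ✓
- a = vt: LHS [L T^-2], RHS [L] → incorrect ✗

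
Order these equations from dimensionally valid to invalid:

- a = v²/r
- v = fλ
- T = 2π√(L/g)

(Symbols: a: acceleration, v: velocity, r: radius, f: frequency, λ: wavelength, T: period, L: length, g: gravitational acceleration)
Dimensionally correct: a = v²/r, v = fλ, T = 2π√(L/g)
Dimensionally incorrect: none
Ordered (correct first, then incorrect): a = v²/r, v = fλ, T = 2π√(L/g)

- a = v²/r: LHS [L T^-2], RHS [L T^-2] → correct ✓
- v = fλ: LHS [L T^-1], RHS [L T^-1] → correct ✓
- T = 2π√(L/g): LHS [T], RHS [T] → correct ✓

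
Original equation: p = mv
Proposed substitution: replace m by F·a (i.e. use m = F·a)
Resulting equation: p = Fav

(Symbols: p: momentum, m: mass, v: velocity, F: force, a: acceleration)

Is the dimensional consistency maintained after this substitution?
No

[m] = [M] and [F·a] = [L^2 M T^-4]. These differ, so the substitution replaces a quantity by one of different dimensions and the result p = Fav has LHS [L M T^-1] vs RHS [L^3 M T^-5] — inconsistent.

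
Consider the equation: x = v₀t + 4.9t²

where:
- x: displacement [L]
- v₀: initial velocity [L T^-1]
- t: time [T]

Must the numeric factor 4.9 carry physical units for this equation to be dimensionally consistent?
Yes

x has dimensions [L], while t² alone has dimensions [T^2]. For the equation to balance, the factor 4.9 must carry dimensions [L T^-2] — it is a dimensional constant (a numerical value of a physical quantity with its units suppressed), not a pure number.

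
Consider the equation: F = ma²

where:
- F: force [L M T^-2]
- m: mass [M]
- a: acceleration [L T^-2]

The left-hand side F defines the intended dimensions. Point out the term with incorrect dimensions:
The right-hand side term ma²

F has dimensions [L M T^-2], but ma² has dimensions [L^2 M T^-4], so the term ma² is dimensionally wrong for F.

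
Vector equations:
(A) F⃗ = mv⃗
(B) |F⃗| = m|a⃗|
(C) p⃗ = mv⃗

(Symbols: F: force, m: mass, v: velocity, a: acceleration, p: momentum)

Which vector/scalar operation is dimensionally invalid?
(A) F⃗ = mv⃗

(A) F⃗ = mv⃗: LHS [L M T^-2], RHS [L M T^-1] ✗ — mass times velocity is momentum, not force; should be ma⃗
(B) |F⃗| = m|a⃗|: LHS [L M T^-2], RHS [L M T^-2] ✓ — magnitudes of vectors are scalars
(C) p⃗ = mv⃗: LHS [L M T^-1], RHS [L M T^-1] ✓ — mass (scalar) times velocity (vector)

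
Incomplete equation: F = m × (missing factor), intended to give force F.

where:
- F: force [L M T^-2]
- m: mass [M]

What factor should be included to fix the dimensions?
a (acceleration), dimensions [L T^-2]

F has dimensions [L M T^-2] and m has dimensions [M].
The missing factor must have dimensions [L M T^-2] / [M] = [L T^-2], i.e. acceleration (a).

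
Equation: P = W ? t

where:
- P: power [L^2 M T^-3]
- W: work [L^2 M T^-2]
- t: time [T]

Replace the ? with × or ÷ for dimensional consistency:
division (÷): P = W ÷ t

P [L^2 M T^-3]; W [L^2 M T^-2]; t [T].
W × t → [L^2 M T^-1] ✗
W ÷ t → [L^2 M T^-3] ✓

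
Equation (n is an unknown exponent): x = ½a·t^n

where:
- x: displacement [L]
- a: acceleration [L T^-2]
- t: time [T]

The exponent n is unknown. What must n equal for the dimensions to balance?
n = 2

x has dimensions [L]; t has dimensions [T].
The rest of the RHS has dimensions [L T^-2], so t^n must supply [T^2].
With n = 2: ½a·t^2 has dimensions [L], matching the LHS ✓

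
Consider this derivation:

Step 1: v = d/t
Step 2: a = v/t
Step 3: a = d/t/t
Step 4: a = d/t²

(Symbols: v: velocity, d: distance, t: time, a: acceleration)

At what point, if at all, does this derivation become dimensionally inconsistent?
No step introduces an error — all steps are dimensionally consistent.

Step 1: v = d/t → LHS [L T^-1], RHS [L T^-1] ✓
Step 2: a = v/t → LHS [L T^-2], RHS [L T^-2] ✓
Step 3: a = d/t/t → LHS [L T^-2], RHS [L T^-2] ✓
Step 4: a = d/t² → LHS [L T^-2], RHS [L T^-2] ✓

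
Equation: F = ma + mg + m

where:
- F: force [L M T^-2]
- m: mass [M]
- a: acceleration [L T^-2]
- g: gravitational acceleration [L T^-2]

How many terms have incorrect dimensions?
1

LHS F: [L M T^-2]
- ma: [L M T^-2] ✓
- mg: [L M T^-2] ✓
- m: [M] ✗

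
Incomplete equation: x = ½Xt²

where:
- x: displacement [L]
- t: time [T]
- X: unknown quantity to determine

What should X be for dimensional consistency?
X = a (acceleration), dimensions [L T^-2]

x has dimensions [L]; the rest of the RHS (½ t²) has dimensions [T^2].
So X must have dimensions [L T^-2] — X = a (acceleration).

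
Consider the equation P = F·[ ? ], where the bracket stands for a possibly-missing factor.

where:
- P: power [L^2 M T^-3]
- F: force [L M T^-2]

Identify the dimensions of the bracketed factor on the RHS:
[L T^-1] — velocity (e.g. v)

P has dimensions [L^2 M T^-3]; F has dimensions [L M T^-2].
The bracketed factor must supply [L^2 M T^-3] / [L M T^-2] = [L T^-1].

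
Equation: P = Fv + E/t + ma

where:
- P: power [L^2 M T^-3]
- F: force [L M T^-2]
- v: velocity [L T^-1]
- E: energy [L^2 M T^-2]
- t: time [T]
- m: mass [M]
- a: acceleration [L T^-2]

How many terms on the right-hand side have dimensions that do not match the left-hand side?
1

LHS P: [L^2 M T^-3]
- Fv: [L^2 M T^-3] ✓
- E/t: [L^2 M T^-3] ✓
- ma: [L M T^-2] ✗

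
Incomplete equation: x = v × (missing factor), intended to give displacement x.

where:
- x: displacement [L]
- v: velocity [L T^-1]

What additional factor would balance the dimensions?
t (time), dimensions [T]

x has dimensions [L] and v has dimensions [L T^-1].
The missing factor must have dimensions [L] / [L T^-1] = [T], i.e. time (t).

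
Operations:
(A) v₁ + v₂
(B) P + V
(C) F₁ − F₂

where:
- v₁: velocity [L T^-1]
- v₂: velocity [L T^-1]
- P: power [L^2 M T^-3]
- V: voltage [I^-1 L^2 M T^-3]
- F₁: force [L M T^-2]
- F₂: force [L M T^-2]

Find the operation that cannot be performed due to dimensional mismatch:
(B) P + V

(A) v₁ + v₂: v₁ [L T^-1] and v₂ [L T^-1] — same dimensions ✓
(B) P + V: P [L^2 M T^-3] and V [I^-1 L^2 M T^-3] — different dimensions cannot be added/subtracted ✗
(C) F₁ − F₂: F₁ [L M T^-2] and F₂ [L M T^-2] — same dimensions ✓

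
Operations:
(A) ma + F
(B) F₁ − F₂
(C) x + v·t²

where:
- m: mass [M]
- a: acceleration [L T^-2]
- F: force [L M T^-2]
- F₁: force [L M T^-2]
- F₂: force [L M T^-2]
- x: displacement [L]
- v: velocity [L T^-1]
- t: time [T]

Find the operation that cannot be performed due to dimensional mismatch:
(C) x + v·t²

(A) ma + F: ma [L M T^-2] and F [L M T^-2] — same dimensions ✓
(B) F₁ − F₂: F₁ [L M T^-2] and F₂ [L M T^-2] — same dimensions ✓
(C) x + v·t²: x [L] and v·t² [L T] — different dimensions cannot be added/subtracted ✗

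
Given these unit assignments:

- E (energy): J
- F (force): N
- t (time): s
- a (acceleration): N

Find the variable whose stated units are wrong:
a

The variable a (acceleration) should have units m/s², not N.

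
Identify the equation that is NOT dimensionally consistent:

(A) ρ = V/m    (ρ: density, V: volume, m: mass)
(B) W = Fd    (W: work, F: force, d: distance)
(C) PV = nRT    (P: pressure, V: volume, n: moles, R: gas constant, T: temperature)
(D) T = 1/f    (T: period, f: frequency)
(A) ρ = V/m

The equation (A) ρ = V/m is dimensionally incorrect.

LHS (ρ): [L^-3 M]
RHS (V/m): [L^3 M^-1] ✗

The dimensions do not match. The other three equations balance.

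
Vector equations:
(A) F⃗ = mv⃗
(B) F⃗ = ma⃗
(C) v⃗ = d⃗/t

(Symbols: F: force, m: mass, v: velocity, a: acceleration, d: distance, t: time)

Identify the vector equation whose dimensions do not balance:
(A) F⃗ = mv⃗

(A) F⃗ = mv⃗: LHS [L M T^-2], RHS [L M T^-1] ✗ — mass times velocity is momentum, not force; should be ma⃗
(B) F⃗ = ma⃗: LHS [L M T^-2], RHS [L M T^-2] ✓ — Force and acceleration are vectors, mass is a scalar
(C) v⃗ = d⃗/t: LHS [L T^-1], RHS [L T^-1] ✓ — displacement (vector) divided by time (scalar)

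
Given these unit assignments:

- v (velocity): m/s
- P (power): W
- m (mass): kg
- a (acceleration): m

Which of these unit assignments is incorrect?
a

The variable a (acceleration) should have units m/s², not m.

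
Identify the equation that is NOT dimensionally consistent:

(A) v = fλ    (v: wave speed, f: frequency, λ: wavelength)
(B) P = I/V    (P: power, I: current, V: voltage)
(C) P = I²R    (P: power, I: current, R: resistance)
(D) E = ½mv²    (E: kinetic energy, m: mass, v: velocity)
(B) P = I/V

The equation (B) P = I/V is dimensionally incorrect.

LHS (P): [L^2 M T^-3]
RHS (I/V): [I^2 L^-2 M^-1 T^3] ✗

The dimensions do not match. The other three equations balance.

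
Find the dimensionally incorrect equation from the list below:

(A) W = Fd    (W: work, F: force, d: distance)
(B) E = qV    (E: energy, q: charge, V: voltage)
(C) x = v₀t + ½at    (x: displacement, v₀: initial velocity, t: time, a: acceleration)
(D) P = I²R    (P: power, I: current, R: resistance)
(C) x = v₀t + ½at

The equation (C) x = v₀t + ½at is dimensionally incorrect.

LHS (x): [L]
RHS terms:
  - v₀t: [L] ✓
  - ½at: [L T^-1] ✗ (does not match LHS)

The dimensions do not match. The other three equations balance.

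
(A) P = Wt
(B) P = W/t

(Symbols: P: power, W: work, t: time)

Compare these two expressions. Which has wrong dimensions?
(A)

(A) P = Wt: LHS [L^2 M T^-3], RHS [L^2 M T^-1] ✗
(B) P = W/t: LHS [L^2 M T^-3], RHS [L^2 M T^-3] ✓

Expression (A) P = Wt is dimensionally incorrect.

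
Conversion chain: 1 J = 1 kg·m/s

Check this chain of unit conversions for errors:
The chain is incorrect (it contains an error).

Incorrect: Joule is kg·m²/s², not kg·m/s (that is momentum)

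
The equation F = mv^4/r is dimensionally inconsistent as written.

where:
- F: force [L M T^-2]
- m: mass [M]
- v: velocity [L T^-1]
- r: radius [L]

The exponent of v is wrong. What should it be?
The exponent of v should be 2: F = mv^2/r

The LHS F has dimensions [L M T^-2]; v has dimensions [L T^-1].
As written, the RHS mv^4/r (exponent 4 on v) has dimensions [L^3 M T^-4], which does not match.
With exponent 2, the RHS mv^2/r has dimensions [L M T^-2], matching the LHS.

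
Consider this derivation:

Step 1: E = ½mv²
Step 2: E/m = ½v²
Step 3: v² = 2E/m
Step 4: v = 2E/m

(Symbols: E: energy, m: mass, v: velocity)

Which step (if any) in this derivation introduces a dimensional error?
Step 4

Step 1: E = ½mv² → LHS [L^2 M T^-2], RHS [L^2 M T^-2] ✓
Step 2: E/m = ½v² → LHS [L^2 T^-2], RHS [L^2 T^-2] ✓
Step 3: v² = 2E/m → LHS [L^2 T^-2], RHS [L^2 T^-2] ✓
Step 4: v = 2E/m → LHS [L T^-1], RHS [L^2 T^-2] ✗

The first dimensional inconsistency appears in step 4: v = 2E/m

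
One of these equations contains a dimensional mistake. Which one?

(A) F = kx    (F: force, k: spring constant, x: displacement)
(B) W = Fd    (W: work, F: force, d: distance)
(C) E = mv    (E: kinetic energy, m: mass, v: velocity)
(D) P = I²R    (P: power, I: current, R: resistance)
(C) E = mv

The equation (C) E = mv is dimensionally incorrect.

LHS (E): [L^2 M T^-2]
RHS (mv): [L M T^-1] ✗

The dimensions do not match. The other three equations balance.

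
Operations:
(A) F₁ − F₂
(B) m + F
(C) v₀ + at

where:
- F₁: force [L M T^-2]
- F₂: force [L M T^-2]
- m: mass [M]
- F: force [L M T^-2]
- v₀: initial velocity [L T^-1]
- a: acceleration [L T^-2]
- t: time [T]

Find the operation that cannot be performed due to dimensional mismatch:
(B) m + F

(A) F₁ − F₂: F₁ [L M T^-2] and F₂ [L M T^-2] — same dimensions ✓
(B) m + F: m [M] and F [L M T^-2] — different dimensions cannot be added/subtracted ✗
(C) v₀ + at: v₀ [L T^-1] and at [L T^-1] — same dimensions ✓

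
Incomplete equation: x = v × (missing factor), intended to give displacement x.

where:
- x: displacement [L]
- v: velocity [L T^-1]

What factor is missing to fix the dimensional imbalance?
t (time), dimensions [T]

x has dimensions [L] and v has dimensions [L T^-1].
The missing factor must have dimensions [L] / [L T^-1] = [T], i.e. time (t).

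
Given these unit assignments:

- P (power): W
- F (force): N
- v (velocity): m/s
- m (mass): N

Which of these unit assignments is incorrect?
m

The variable m (mass) should have units kg, not N.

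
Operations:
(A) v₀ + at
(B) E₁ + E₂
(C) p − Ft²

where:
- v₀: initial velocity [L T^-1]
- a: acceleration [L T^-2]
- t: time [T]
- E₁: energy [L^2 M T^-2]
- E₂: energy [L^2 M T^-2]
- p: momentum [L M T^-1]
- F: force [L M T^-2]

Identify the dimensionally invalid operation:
(C) p − Ft²

(A) v₀ + at: v₀ [L T^-1] and at [L T^-1] — same dimensions ✓
(B) E₁ + E₂: E₁ [L^2 M T^-2] and E₂ [L^2 M T^-2] — same dimensions ✓
(C) p − Ft²: p [L M T^-1] and Ft² [L M] — different dimensions cannot be added/subtracted ✗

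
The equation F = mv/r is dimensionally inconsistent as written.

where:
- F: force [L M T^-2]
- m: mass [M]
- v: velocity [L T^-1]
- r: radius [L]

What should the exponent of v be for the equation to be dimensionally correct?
The exponent of v should be 2: F = mv^2/r

The LHS F has dimensions [L M T^-2]; v has dimensions [L T^-1].
As written, the RHS mv/r (exponent 1 on v) has dimensions [M T^-1], which does not match.
With exponent 2, the RHS mv^2/r has dimensions [L M T^-2], matching the LHS.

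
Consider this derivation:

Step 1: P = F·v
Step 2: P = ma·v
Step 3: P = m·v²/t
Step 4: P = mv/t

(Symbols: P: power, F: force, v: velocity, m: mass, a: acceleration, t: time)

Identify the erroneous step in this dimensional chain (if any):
Step 4

Step 1: P = F·v → LHS [L^2 M T^-3], RHS [L^2 M T^-3] ✓
Step 2: P = ma·v → LHS [L^2 M T^-3], RHS [L^2 M T^-3] ✓
Step 3: P = m·v²/t → LHS [L^2 M T^-3], RHS [L^2 M T^-3] ✓
Step 4: P = mv/t → LHS [L^2 M T^-3], RHS [L M T^-2] ✗

The first dimensional inconsistency appears in step 4: P = mv/t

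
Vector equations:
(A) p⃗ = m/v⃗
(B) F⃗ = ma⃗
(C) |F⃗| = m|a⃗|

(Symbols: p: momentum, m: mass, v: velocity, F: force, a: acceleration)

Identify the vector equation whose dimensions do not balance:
(A) p⃗ = m/v⃗

(A) p⃗ = m/v⃗: LHS [L M T^-1], RHS [L^-1 M T] ✗ — momentum is mass times velocity; should be mv⃗ (and division by a vector is undefined)
(B) F⃗ = ma⃗: LHS [L M T^-2], RHS [L M T^-2] ✓ — Force and acceleration are vectors, mass is a scalar
(C) |F⃗| = m|a⃗|: LHS [L M T^-2], RHS [L M T^-2] ✓ — magnitudes of vectors are scalars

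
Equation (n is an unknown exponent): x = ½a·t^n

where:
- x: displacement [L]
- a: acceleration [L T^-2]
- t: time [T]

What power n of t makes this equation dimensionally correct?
n = 2

x has dimensions [L]; t has dimensions [T].
The rest of the RHS has dimensions [L T^-2], so t^n must supply [T^2].
With n = 2: ½a·t^2 has dimensions [L], matching the LHS ✓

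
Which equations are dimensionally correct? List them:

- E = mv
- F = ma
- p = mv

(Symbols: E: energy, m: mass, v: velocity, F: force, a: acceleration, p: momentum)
Dimensionally correct: F = ma, p = mv
Dimensionally incorrect: E = mv
Ordered (correct first, then incorrect): F = ma, p = mv, E = mv

- E = mv: LHS [L^2 M T^-2], RHS [L M T^-1] → incorrect ✗
- F = ma: LHS [L M T^-2], RHS [L M T^-2] → correct ✓
- p = mv: LHS [L M T^-1], RHS [L M T^-1] → correct ✓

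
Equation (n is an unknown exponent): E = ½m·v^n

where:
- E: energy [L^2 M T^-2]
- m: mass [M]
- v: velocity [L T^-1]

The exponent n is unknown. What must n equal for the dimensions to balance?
n = 2

E has dimensions [L^2 M T^-2]; v has dimensions [L T^-1].
The rest of the RHS has dimensions [M], so v^n must supply [L^2 T^-2].
With n = 2: ½m·v^2 has dimensions [L^2 M T^-2], matching the LHS ✓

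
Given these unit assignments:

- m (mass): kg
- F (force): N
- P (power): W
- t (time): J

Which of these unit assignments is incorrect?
t

The variable t (time) should have units s, not J.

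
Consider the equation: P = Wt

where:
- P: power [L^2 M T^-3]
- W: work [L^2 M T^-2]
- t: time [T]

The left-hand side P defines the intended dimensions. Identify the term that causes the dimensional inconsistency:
The right-hand side term Wt

P has dimensions [L^2 M T^-3], but Wt has dimensions [L^2 M T^-1], so the term Wt is dimensionally wrong for P.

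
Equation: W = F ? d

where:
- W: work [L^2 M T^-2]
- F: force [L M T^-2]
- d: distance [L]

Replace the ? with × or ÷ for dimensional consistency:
multiplication (×): W = F × d

W [L^2 M T^-2]; F [L M T^-2]; d [L].
F × d → [L^2 M T^-2] ✓
F ÷ d → [M T^-2] ✗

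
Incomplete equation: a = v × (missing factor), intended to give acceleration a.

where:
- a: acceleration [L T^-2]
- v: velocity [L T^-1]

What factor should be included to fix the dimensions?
1/t (inverse time), dimensions [T^-1]

a has dimensions [L T^-2] and v has dimensions [L T^-1].
The missing factor must have dimensions [L T^-2] / [L T^-1] = [T^-1], i.e. inverse time (1/t).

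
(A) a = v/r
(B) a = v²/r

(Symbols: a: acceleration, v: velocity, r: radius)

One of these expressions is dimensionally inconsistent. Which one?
(A)

(A) a = v/r: LHS [L T^-2], RHS [T^-1] ✗
(B) a = v²/r: LHS [L T^-2], RHS [L T^-2] ✓

Expression (A) a = v/r is dimensionally incorrect.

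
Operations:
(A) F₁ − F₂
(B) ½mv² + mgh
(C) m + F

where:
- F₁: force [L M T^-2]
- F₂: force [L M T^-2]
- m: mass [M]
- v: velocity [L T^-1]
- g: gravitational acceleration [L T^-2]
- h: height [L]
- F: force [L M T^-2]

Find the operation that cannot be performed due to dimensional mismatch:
(C) m + F

(A) F₁ − F₂: F₁ [L M T^-2] and F₂ [L M T^-2] — same dimensions ✓
(B) ½mv² + mgh: ½mv² [L^2 M T^-2] and mgh [L^2 M T^-2] — same dimensions ✓
(C) m + F: m [M] and F [L M T^-2] — different dimensions cannot be added/subtracted ✗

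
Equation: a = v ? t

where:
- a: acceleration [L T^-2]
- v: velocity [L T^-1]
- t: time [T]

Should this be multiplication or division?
division (÷): a = v ÷ t

a [L T^-2]; v [L T^-1]; t [T].
v × t → [L] ✗
v ÷ t → [L T^-2] ✓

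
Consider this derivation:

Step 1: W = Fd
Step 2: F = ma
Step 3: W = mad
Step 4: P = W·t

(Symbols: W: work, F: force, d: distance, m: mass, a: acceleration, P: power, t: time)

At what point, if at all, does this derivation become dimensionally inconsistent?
Step 4

Step 1: W = Fd → LHS [L^2 M T^-2], RHS [L^2 M T^-2] ✓
Step 2: F = ma → LHS [L M T^-2], RHS [L M T^-2] ✓
Step 3: W = mad → LHS [L^2 M T^-2], RHS [L^2 M T^-2] ✓
Step 4: P = W·t → LHS [L^2 M T^-3], RHS [L^2 M T^-1] ✗

The first dimensional inconsistency appears in step 4: P = W·t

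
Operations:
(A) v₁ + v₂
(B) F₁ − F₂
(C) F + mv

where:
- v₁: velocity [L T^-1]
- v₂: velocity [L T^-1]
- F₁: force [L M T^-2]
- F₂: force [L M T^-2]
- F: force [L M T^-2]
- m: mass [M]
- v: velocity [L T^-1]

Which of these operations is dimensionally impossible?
(C) F + mv

(A) v₁ + v₂: v₁ [L T^-1] and v₂ [L T^-1] — same dimensions ✓
(B) F₁ − F₂: F₁ [L M T^-2] and F₂ [L M T^-2] — same dimensions ✓
(C) F + mv: F [L M T^-2] and mv [L M T^-1] — different dimensions cannot be added/subtracted ✗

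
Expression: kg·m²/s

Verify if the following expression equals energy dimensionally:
No

The expression kg·m²/s has dimensions [L^2 M T^-1], but energy has dimensions [L^2 M T^-2].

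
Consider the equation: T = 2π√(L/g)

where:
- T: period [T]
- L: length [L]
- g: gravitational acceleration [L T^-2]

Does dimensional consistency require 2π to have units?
No

T has dimensions [T] and √(L/g) already has dimensions [T], so the equation balances without 2π contributing any dimensions. 2π is a pure (dimensionless) number; changing or removing it would not affect dimensional consistency.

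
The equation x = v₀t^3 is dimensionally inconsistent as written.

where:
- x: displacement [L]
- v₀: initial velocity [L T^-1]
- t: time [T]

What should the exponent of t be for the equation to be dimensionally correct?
The exponent of t should be 1: x = v₀t

The LHS x has dimensions [L]; t has dimensions [T].
As written, the RHS v₀t^3 (exponent 3 on t) has dimensions [L T^2], which does not match.
With exponent 1, the RHS v₀t has dimensions [L], matching the LHS.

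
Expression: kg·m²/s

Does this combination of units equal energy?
No

The expression kg·m²/s has dimensions [L^2 M T^-1], but energy has dimensions [L^2 M T^-2].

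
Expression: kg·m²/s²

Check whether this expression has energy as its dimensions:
Yes

The expression kg·m²/s² has dimensions [L^2 M T^-2], which is exactly energy [L^2 M T^-2].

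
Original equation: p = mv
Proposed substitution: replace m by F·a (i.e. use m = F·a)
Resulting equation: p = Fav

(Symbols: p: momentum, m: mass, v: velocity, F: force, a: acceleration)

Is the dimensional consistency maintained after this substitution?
No

[m] = [M] and [F·a] = [L^2 M T^-4]. These differ, so the substitution replaces a quantity by one of different dimensions and the result p = Fav has LHS [L M T^-1] vs RHS [L^3 M T^-5] — inconsistent.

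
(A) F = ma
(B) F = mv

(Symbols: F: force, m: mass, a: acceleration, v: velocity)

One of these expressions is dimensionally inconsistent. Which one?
(B)

(A) F = ma: LHS [L M T^-2], RHS [L M T^-2] ✓
(B) F = mv: LHS [L M T^-2], RHS [L M T^-1] ✗

Expression (B) F = mv is dimensionally incorrect.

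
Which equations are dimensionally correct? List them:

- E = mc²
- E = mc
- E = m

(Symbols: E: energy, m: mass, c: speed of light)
Dimensionally correct: E = mc²
Dimensionally incorrect: E = mc, E = m
Ordered (correct first, then incorrect): E = mc², E = mc, E = m

- E = mc²: LHS [L^2 M T^-2], RHS [L^2 M T^-2] → correct ✓
- E = mc: LHS [L^2 M T^-2], RHS [L M T^-1] → incorrect ✗
- E = m: LHS [L^2 M T^-2], RHS [M] → incorrect ✗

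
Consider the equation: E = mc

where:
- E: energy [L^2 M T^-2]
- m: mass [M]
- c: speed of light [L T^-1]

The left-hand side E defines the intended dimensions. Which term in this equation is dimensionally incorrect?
The right-hand side term mc

E has dimensions [L^2 M T^-2], but mc has dimensions [L M T^-1], so the term mc is dimensionally wrong for E.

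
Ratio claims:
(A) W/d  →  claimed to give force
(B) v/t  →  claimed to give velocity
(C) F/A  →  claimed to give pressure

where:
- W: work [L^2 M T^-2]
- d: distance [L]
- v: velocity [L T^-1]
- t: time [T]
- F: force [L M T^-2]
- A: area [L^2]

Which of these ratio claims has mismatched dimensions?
(B) v/t does not give velocity

(A) W/d: [L M T^-2] = force [L M T^-2] ✓
(B) v/t: [L T^-2] ≠ velocity [L T^-1] ✗
(C) F/A: [L^-1 M T^-2] = pressure [L^-1 M T^-2] ✓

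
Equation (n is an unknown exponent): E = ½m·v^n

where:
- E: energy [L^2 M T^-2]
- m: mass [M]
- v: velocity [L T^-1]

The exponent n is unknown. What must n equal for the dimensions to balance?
n = 2

E has dimensions [L^2 M T^-2]; v has dimensions [L T^-1].
The rest of the RHS has dimensions [M], so v^n must supply [L^2 T^-2].
With n = 2: ½m·v^2 has dimensions [L^2 M T^-2], matching the LHS ✓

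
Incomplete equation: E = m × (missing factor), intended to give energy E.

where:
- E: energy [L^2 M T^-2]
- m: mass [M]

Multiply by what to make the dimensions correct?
v² (velocity squared), dimensions [L^2 T^-2]

E has dimensions [L^2 M T^-2] and m has dimensions [M].
The missing factor must have dimensions [L^2 M T^-2] / [M] = [L^2 T^-2], i.e. velocity squared (v²).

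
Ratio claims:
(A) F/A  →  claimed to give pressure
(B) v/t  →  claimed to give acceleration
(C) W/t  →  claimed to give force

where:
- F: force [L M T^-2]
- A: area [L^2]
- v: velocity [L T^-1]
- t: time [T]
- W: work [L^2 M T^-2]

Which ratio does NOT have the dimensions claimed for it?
(C) W/t does not give force

(A) F/A: [L^-1 M T^-2] = pressure [L^-1 M T^-2] ✓
(B) v/t: [L T^-2] = acceleration [L T^-2] ✓
(C) W/t: [L^2 M T^-3] ≠ force [L M T^-2] ✗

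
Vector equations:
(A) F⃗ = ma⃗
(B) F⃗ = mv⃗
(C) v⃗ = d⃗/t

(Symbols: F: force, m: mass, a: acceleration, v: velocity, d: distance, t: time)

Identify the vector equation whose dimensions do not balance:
(B) F⃗ = mv⃗

(A) F⃗ = ma⃗: LHS [L M T^-2], RHS [L M T^-2] ✓ — Force and acceleration are vectors, mass is a scalar
(B) F⃗ = mv⃗: LHS [L M T^-2], RHS [L M T^-1] ✗ — mass times velocity is momentum, not force; should be ma⃗
(C) v⃗ = d⃗/t: LHS [L T^-1], RHS [L T^-1] ✓ — displacement (vector) divided by time (scalar)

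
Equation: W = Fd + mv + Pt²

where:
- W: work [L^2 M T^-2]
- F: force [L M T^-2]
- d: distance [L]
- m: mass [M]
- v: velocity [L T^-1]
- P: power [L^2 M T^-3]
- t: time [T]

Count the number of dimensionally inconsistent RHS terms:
2

LHS W: [L^2 M T^-2]
- Fd: [L^2 M T^-2] ✓
- mv: [L M T^-1] ✗
- Pt²: [L^2 M T^-1] ✗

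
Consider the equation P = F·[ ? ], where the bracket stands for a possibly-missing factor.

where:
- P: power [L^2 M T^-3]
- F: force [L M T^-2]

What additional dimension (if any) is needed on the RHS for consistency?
[L T^-1] — velocity (e.g. v)

P has dimensions [L^2 M T^-3]; F has dimensions [L M T^-2].
The bracketed factor must supply [L^2 M T^-3] / [L M T^-2] = [L T^-1].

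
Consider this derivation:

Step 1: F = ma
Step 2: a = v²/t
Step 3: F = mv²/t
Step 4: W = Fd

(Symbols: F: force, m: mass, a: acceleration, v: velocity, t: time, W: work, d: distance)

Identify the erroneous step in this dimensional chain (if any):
Step 2

Step 1: F = ma → LHS [L M T^-2], RHS [L M T^-2] ✓
Step 2: a = v²/t → LHS [L T^-2], RHS [L^2 T^-3] ✗

The first dimensional inconsistency appears in step 2: a = v²/t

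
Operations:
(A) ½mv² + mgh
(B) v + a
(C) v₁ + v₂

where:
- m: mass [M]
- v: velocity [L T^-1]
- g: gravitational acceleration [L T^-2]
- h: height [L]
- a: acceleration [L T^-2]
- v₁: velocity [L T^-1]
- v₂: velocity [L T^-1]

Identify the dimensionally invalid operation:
(B) v + a

(A) ½mv² + mgh: ½mv² [L^2 M T^-2] and mgh [L^2 M T^-2] — same dimensions ✓
(B) v + a: v [L T^-1] and a [L T^-2] — different dimensions cannot be added/subtracted ✗
(C) v₁ + v₂: v₁ [L T^-1] and v₂ [L T^-1] — same dimensions ✓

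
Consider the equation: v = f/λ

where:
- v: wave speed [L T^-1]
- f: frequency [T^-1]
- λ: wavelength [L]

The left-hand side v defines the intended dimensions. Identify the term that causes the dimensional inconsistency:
The right-hand side term f/λ

v has dimensions [L T^-1], but f/λ has dimensions [L^-1 T^-1], so the term f/λ is dimensionally wrong for v.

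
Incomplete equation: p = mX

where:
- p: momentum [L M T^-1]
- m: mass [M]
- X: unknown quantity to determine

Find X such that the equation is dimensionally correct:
X = v (velocity), dimensions [L T^-1]

p has dimensions [L M T^-1]; the rest of the RHS (m) has dimensions [M].
So X must have dimensions [L T^-1] — X = v (velocity).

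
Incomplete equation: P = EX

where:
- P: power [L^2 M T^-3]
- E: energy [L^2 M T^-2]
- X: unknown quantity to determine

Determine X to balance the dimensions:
X = f (inverse time / frequency (1/t)), dimensions [T^-1]

P has dimensions [L^2 M T^-3]; the rest of the RHS (E) has dimensions [L^2 M T^-2].
So X must have dimensions [T^-1] — X = f (inverse time / frequency (1/t)).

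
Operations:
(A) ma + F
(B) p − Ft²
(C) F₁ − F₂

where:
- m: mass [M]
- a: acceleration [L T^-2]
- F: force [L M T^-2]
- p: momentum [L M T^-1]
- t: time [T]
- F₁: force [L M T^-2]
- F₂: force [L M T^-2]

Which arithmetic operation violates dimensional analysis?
(B) p − Ft²

(A) ma + F: ma [L M T^-2] and F [L M T^-2] — same dimensions ✓
(B) p − Ft²: p [L M T^-1] and Ft² [L M] — different dimensions cannot be added/subtracted ✗
(C) F₁ − F₂: F₁ [L M T^-2] and F₂ [L M T^-2] — same dimensions ✓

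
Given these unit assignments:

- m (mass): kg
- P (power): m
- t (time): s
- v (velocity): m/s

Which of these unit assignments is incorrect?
P

The variable P (power) should have units W, not m.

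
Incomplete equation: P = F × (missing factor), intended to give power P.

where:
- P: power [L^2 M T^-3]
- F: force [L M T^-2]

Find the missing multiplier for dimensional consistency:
v (velocity), dimensions [L T^-1]

P has dimensions [L^2 M T^-3] and F has dimensions [L M T^-2].
The missing factor must have dimensions [L^2 M T^-3] / [L M T^-2] = [L T^-1], i.e. velocity (v).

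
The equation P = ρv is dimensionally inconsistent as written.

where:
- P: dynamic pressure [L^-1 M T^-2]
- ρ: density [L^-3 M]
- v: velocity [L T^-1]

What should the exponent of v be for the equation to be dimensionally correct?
The exponent of v should be 2: P = ρv^2

The LHS P has dimensions [L^-1 M T^-2]; v has dimensions [L T^-1].
As written, the RHS ρv (exponent 1 on v) has dimensions [L^-2 M T^-1], which does not match.
With exponent 2, the RHS ρv^2 has dimensions [L^-1 M T^-2], matching the LHS.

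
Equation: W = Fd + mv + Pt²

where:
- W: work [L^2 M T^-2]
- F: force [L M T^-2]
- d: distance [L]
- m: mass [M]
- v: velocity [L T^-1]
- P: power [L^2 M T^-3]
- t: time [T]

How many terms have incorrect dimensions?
2

LHS W: [L^2 M T^-2]
- Fd: [L^2 M T^-2] ✓
- mv: [L M T^-1] ✗
- Pt²: [L^2 M T^-1] ✗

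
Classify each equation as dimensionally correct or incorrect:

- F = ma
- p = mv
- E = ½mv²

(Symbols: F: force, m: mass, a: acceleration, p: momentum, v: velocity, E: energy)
Dimensionally correct: F = ma, p = mv, E = ½mv²
Dimensionally incorrect: none
Ordered (correct first, then incorrect): F = ma, p = mv, E = ½mv²

- F = ma: LHS [L M T^-2], RHS [L M T^-2] → correct ✓
- p = mv: LHS [L M T^-1], RHS [L M T^-1] → correct ✓
- E = ½mv²: LHS [L^2 M T^-2], RHS [L^2 M T^-2] → correct ✓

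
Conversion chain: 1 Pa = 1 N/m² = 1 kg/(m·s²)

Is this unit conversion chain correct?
The chain is correct (no errors).

Correct: Pascal is Newton per square meter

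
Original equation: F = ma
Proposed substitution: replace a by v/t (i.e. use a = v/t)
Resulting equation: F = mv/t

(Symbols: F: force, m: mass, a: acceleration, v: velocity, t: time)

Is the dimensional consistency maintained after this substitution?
Yes

[a] = [L T^-2] and [v/t] = [L T^-2]. These match, so the substitution replaces a quantity by one of the same dimensions and the result F = mv/t has LHS [L M T^-2] vs RHS [L M T^-2] — still consistent.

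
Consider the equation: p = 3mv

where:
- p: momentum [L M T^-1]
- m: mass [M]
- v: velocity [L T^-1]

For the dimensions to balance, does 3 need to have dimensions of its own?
No

p has dimensions [L M T^-1] and mv already has dimensions [L M T^-1], so the equation balances without 3 contributing any dimensions. 3 is a pure (dimensionless) number; changing or removing it would not affect dimensional consistency.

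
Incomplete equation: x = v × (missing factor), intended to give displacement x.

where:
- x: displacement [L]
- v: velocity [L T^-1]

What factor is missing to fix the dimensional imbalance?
t (time), dimensions [T]

x has dimensions [L] and v has dimensions [L T^-1].
The missing factor must have dimensions [L] / [L T^-1] = [T], i.e. time (t).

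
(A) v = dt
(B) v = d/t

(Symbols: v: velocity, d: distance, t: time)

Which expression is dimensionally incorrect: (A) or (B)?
(A)

(A) v = dt: LHS [L T^-1], RHS [L T] ✗
(B) v = d/t: LHS [L T^-1], RHS [L T^-1] ✓

Expression (A) v = dt is dimensionally incorrect.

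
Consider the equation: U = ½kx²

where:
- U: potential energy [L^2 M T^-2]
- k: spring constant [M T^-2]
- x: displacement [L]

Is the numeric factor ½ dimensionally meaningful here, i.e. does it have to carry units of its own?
No

U has dimensions [L^2 M T^-2] and kx² already has dimensions [L^2 M T^-2], so the equation balances without ½ contributing any dimensions. ½ is a pure (dimensionless) number; changing or removing it would not affect dimensional consistency.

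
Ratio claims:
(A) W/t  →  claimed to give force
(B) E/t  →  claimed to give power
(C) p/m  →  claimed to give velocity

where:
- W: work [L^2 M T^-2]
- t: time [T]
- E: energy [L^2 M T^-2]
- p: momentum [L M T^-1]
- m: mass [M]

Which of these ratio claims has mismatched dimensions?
(A) W/t does not give force

(A) W/t: [L^2 M T^-3] ≠ force [L M T^-2] ✗
(B) E/t: [L^2 M T^-3] = power [L^2 M T^-3] ✓
(C) p/m: [L T^-1] = velocity [L T^-1] ✓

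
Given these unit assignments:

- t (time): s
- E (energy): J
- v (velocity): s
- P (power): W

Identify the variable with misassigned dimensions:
v

The variable v (velocity) should have units m/s, not s.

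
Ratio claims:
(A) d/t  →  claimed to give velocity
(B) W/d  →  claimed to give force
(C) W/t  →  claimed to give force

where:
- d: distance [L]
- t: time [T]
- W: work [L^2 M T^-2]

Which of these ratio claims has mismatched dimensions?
(C) W/t does not give force

(A) d/t: [L T^-1] = velocity [L T^-1] ✓
(B) W/d: [L M T^-2] = force [L M T^-2] ✓
(C) W/t: [L^2 M T^-3] ≠ force [L M T^-2] ✗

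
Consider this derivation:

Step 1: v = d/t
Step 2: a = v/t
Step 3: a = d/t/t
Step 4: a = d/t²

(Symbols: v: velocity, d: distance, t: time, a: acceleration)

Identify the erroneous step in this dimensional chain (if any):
No step introduces an error — all steps are dimensionally consistent.

Step 1: v = d/t → LHS [L T^-1], RHS [L T^-1] ✓
Step 2: a = v/t → LHS [L T^-2], RHS [L T^-2] ✓
Step 3: a = d/t/t → LHS [L T^-2], RHS [L T^-2] ✓
Step 4: a = d/t² → LHS [L T^-2], RHS [L T^-2] ✓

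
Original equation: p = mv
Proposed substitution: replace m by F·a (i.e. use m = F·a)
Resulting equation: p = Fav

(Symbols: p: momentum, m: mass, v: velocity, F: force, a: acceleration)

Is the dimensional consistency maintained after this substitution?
No

[m] = [M] and [F·a] = [L^2 M T^-4]. These differ, so the substitution replaces a quantity by one of different dimensions and the result p = Fav has LHS [L M T^-1] vs RHS [L^3 M T^-5] — inconsistent.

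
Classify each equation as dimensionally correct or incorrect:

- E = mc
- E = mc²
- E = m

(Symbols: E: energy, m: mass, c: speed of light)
Dimensionally correct: E = mc²
Dimensionally incorrect: E = mc, E = m
Ordered (correct first, then incorrect): E = mc², E = mc, E = m

- E = mc: LHS [L^2 M T^-2], RHS [L M T^-1] → incorrect ✗
- E = mc²: LHS [L^2 M T^-2], RHS [L^2 M T^-2] → correct ✓
- E = m: LHS [L^2 M T^-2], RHS [M] → incorrect ✗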